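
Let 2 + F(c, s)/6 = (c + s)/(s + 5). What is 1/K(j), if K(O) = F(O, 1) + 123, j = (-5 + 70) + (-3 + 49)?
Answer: 1/223 ≈ 0.0044843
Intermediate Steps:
F(c, s) = -12 + 6*(c + s)/(5 + s) (F(c, s) = -12 + 6*((c + s)/(s + 5)) = -12 + 6*((c + s)/(5 + s)) = -12 + 6*(c + s)/(5 + s))
j = 111 (j = 65 + 46 = 111)
K(O) = 112 + O (K(O) = 6*(-10 + O - 1*1)/(5 + 1) + 123 = 6*(-10 + O - 1)/6 + 123 = 6*(1/6)*(-11 + O) + 123 = (-11 + O) + 123 = 112 + O)
1/K(j) = 1/(112 + 111) = 1/223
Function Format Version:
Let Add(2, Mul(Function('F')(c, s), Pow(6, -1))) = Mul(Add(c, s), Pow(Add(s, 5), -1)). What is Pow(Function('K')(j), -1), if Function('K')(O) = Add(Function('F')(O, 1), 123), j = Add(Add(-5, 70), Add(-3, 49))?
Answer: Rational(1, 223) ≈ 0.0044843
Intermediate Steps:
Function('F')(c, s) = Add(-12, Mul(6, Pow(Add(5, s), -1), Add(c, s))) (Function('F')(c, s) = Add(-12, Mul(6, Mul(Add(c, s), Pow(Add(s, 5), -1)))) = Add(-12, Mul(6, Mul(Add(c, s), Pow(Add(5, s), -1)))) = Add(-12, Mul(6, Mul(Pow(Add(5, s), -1), Add(c, s)))) = Add(-12, Mul(6, Pow(Add(5, s), -1), Add(c, s))))
j = 111 (j = Add(65, 46) = 111)
Function('K')(O) = Add(112, O) (Function('K')(O) = Add(Mul(6, Pow(Add(5, 1), -1), Add(-10, O, Mul(-1, 1))), 123) = Add(Mul(6, Pow(6, -1), Add(-10, O, -1)), 123) = Add(Mul(6, Rational(1, 6), Add(-11, O)), 123) = Add(Add(-11, O), 123) = Add(112, O))
Pow(Function('K')(j), -1) = Pow(Add(112, 111), -1) = Pow(223, -1) = Rational(1, 223)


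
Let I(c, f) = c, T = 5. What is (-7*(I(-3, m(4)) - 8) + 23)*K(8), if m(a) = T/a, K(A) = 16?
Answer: 1600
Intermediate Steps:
m(a) = 5/a
(-7*(I(-3, m(4)) - 8) + 23)*K(8) = (-7*(-3 - 8) + 23)*16 = (-7*(-11) + 23)*16 = (77 + 23)*16 = 100*16 = 1600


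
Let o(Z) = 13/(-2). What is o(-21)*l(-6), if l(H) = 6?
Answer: -39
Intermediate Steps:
o(Z) = -13/2 (o(Z) = 13*(-½) = -13/2)
o(-21)*l(-6) = -13/2*6 = -39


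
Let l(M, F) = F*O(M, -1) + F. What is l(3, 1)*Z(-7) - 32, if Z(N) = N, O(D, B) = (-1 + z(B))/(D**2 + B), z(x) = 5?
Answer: -85/2 ≈ -42.500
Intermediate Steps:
O(D, B) = 4/(B + D**2) (O(D, B) = (-1 + 5)/(D**2 + B) = 4/(B + D**2))
l(M, F) = F + 4*F/(-1 + M**2) (l(M, F) = F*(4/(-1 + M**2)) + F = 4*F/(-1 + M**2) + F = F + 4*F/(-1 + M**2))
l(3, 1)*Z(-7) - 32 = (1*(3 + 3**2)/(-1 + 3**2))*(-7) - 32 = (1*(3 + 9)/(-1 + 9))*(-7) - 32 = (1*12/8)*(-7) - 32 = (1*(1/8)*12)*(-7) - 32 = (3/2)*(-7) - 32 = -21/2 - 32 = -85/2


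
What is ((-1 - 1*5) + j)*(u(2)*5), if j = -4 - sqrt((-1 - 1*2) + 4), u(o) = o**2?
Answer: -220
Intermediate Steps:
j = -5 (j = -4 - sqrt((-1 - 2) + 4) = -4 - sqrt(-3 + 4) = -4 - sqrt(1) = -4 - 1*1 = -4 - 1 = -5)
((-1 - 1*5) + j)*(u(2)*5) = ((-1 - 1*5) - 5)*(2**2*5) = ((-1 - 5) - 5)*(4*5) = (-6 - 5)*20 = -11*20 = -220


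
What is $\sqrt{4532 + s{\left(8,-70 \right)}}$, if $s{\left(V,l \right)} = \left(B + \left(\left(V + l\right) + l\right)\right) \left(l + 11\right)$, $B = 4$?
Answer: $2 \sqrt{3021} \approx 109.93$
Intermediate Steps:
$s{\left(V,l \right)} = \left(11 + l\right) \left(4 + V + 2 l\right)$ ($s{\left(V,l \right)} = \left(4 + \left(\left(V + l\right) + l\right)\right) \left(l + 11\right) = \left(4 + \left(V + 2 l\right)\right) \left(11 + l\right) = \left(4 + V + 2 l\right) \left(11 + l\right) = \left(11 + l\right) \left(4 + V + 2 l\right)$)
$\sqrt{4532 + s{\left(8,-70 \right)}} = \sqrt{4532 + \left(44 + 2 \left(-70\right)^{2} + 11 \cdot 8 + 26 \left(-70\right) + 8 \left(-70\right)\right)} = \sqrt{4532 + \left(44 + 2 \cdot 4900 + 88 - 1820 - 560\right)} = \sqrt{4532 + \left(44 + 9800 + 88 - 1820 - 560\right)} = \sqrt{4532 + 7552} = \sqrt{12084} = 2 \sqrt{3021}$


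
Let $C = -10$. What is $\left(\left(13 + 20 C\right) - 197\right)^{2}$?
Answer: $147456$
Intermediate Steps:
$\left(\left(13 + 20 C\right) - 197\right)^{2} = \left(\left(13 + 20 \left(-10\right)\right) - 197\right)^{2} = \left(\left(13 - 200\right) - 197\right)^{2} = \left(-187 - 197\right)^{2} = \left(-384\right)^{2} = 147456$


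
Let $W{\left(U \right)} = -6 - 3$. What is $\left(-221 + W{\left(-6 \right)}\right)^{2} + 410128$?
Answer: $463028$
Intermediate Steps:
$W{\left(U \right)} = -9$ ($W{\left(U \right)} = -6 - 3 = -9$)
$\left(-221 + W{\left(-6 \right)}\right)^{2} + 410128 = \left(-221 - 9\right)^{2} + 410128 = \left(-230\right)^{2} + 410128 = 52900 + 410128 = 463028$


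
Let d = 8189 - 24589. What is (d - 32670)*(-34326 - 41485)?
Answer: 3720045770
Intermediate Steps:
d = -16400
(d - 32670)*(-34326 - 41485) = (-16400 - 32670)*(-34326 - 41485) = -49070*(-75811) = 3720045770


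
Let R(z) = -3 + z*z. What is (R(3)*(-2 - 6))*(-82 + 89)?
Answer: -336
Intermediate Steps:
R(z) = -3 + z**2
(R(3)*(-2 - 6))*(-82 + 89) = ((-3 + 3**2)*(-2 - 6))*(-82 + 89) = ((-3 + 9)*(-8))*7 = (6*(-8))*7 = -48*7 = -336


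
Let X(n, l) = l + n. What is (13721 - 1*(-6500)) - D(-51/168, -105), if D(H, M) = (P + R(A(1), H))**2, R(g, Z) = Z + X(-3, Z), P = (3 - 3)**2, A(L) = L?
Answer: 15843063/784 ≈ 20208.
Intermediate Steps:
P = 0 (P = 0**2 = 0)
R(g, Z) = -3 + 2*Z (R(g, Z) = Z + (Z - 3) = Z + (-3 + Z) = -3 + 2*Z)
D(H, M) = (-3 + 2*H)**2 (D(H, M) = (0 + (-3 + 2*H))**2 = (-3 + 2*H)**2)
(13721 - 1*(-6500)) - D(-51/168, -105) = (13721 - 1*(-6500)) - (-3 + 2*(-51/168))**2 = (13721 + 6500) - (-3 + 2*(-51*1/168))**2 = 20221 - (-3 + 2*(-17/56))**2 = 20221 - (-3 - 17/28)**2 = 20221 - (-101/28)**2 = 20221 - 1*10201/784 = 20221 - 10201/784 = 15843063/784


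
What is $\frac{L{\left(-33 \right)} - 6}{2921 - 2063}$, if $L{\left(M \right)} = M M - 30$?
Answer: $\frac{27}{22} \approx 1.2273$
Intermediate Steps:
$L{\left(M \right)} = -30 + M^{2}$ ($L{\left(M \right)} = M^{2} - 30 = -30 + M^{2}$)
$\frac{L{\left(-33 \right)} - 6}{2921 - 2063} = \frac{\left(-30 + \left(-33\right)^{2}\right) - 6}{2921 - 2063} = \frac{\left(-30 + 1089\right) - 6}{858} = \left(1059 - 6\right) \frac{1}{858} = 1053 \cdot \frac{1}{858} = \frac{27}{22}$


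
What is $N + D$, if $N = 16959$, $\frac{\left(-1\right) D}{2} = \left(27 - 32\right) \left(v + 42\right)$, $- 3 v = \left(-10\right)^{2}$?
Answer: $\frac{51137}{3} \approx 17046.0$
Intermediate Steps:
$v = - \frac{100}{3}$ ($v = - \frac{\left(-10\right)^{2}}{3} = \left(- \frac{1}{3}\right) 100 = - \frac{100}{3} \approx -33.333$)
$D = \frac{260}{3}$ ($D = - 2 \left(27 - 32\right) \left(- \frac{100}{3} + 42\right) = - 2 \left(27 - 32\right) \frac{26}{3} = - 2 \left(\left(-5\right) \frac{26}{3}\right) = \left(-2\right) \left(- \frac{130}{3}\right) = \frac{260}{3} \approx 86.667$)
$N + D = 16959 + \frac{260}{3} = \frac{51137}{3}$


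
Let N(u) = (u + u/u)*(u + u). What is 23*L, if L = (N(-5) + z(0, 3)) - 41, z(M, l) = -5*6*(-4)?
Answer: 2737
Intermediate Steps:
z(M, l) = 120 (z(M, l) = -30*(-4) = 120)
N(u) = 2*u*(1 + u) (N(u) = (u + 1)*(2*u) = (1 + u)*(2*u) = 2*u*(1 + u))
L = 119 (L = (2*(-5)*(1 - 5) + 120) - 41 = (2*(-5)*(-4) + 120) - 41 = (40 + 120) - 41 = 160 - 41 = 119)
23*L = 23*119 = 2737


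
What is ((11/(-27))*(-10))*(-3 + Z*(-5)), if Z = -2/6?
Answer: -440/81 ≈ -5.4321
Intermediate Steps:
Z = -⅓ (Z = -2/6 = -1*⅓ = -⅓ ≈ -0.33333)
((11/(-27))*(-10))*(-3 + Z*(-5)) = ((11/(-27))*(-10))*(-3 - ⅓*(-5)) = ((11*(-1/27))*(-10))*(-3 + 5/3) = -11/27*(-10)*(-4/3) = (110/27)*(-4/3) = -440/81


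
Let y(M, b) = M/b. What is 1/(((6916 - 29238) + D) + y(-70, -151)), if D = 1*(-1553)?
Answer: -151/3605055 ≈ -4.1886e-5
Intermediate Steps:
D = -1553
1/(((6916 - 29238) + D) + y(-70, -151)) = 1/(((6916 - 29238) - 1553) - 70/(-151)) = 1/((-22322 - 1553) - 70*(-1/151)) = 1/(-23875 + 70/151) = 1/(-3605055/151) = -151/3605055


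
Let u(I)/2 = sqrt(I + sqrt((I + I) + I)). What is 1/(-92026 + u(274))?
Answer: -1/(92026 - 2*sqrt(274 + sqrt(822))) ≈ -1.0871e-5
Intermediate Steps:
u(I) = 2*sqrt(I + sqrt(3)*sqrt(I)) (u(I) = 2*sqrt(I + sqrt((I + I) + I)) = 2*sqrt(I + sqrt(2*I + I)) = 2*sqrt(I + sqrt(3*I)) = 2*sqrt(I + sqrt(3)*sqrt(I)))
1/(-92026 + u(274)) = 1/(-92026 + 2*sqrt(274 + sqrt(3)*sqrt(274))) = 1/(-92026 + 2*sqrt(274 + sqrt(822)))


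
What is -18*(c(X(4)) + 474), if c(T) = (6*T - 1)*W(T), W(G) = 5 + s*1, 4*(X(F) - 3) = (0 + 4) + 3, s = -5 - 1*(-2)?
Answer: -9522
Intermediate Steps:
s = -3 (s = -5 + 2 = -3)
X(F) = 19/4 (X(F) = 3 + ((0 + 4) + 3)/4 = 3 + (4 + 3)/4 = 3 + (¼)*7 = 3 + 7/4 = 19/4)
W(G) = 2 (W(G) = 5 - 3*1 = 5 - 3 = 2)
c(T) = -2 + 12*T (c(T) = (6*T - 1)*2 = (-1 + 6*T)*2 = -2 + 12*T)
-18*(c(X(4)) + 474) = -18*((-2 + 12*(19/4)) + 474) = -18*((-2 + 57) + 474) = -18*(55 + 474) = -18*529 = -9522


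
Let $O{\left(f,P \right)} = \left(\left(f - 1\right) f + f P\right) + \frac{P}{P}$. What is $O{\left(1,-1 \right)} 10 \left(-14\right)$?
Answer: $0$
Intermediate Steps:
$O{\left(f,P \right)} = 1 + P f + f \left(-1 + f\right)$ ($O{\left(f,P \right)} = \left(\left(f - 1\right) f + P f\right) + 1 = \left(\left(-1 + f\right) f + P f\right) + 1 = \left(f \left(-1 + f\right) + P f\right) + 1 = \left(P f + f \left(-1 + f\right)\right) + 1 = 1 + P f + f \left(-1 + f\right)$)
$O{\left(1,-1 \right)} 10 \left(-14\right) = \left(1 + 1^{2} - 1 - 1\right) 10 \left(-14\right) = \left(1 + 1 - 1 - 1\right) 10 \left(-14\right) = 0 \cdot 10 \left(-14\right) = 0 \left(-14\right) = 0$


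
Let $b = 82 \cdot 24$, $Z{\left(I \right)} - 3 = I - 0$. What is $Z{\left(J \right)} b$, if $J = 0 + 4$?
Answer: $13776$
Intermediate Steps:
$J = 4$
$Z{\left(I \right)} = 3 + I$ ($Z{\left(I \right)} = 3 + \left(I - 0\right) = 3 + \left(I + 0\right) = 3 + I$)
$b = 1968$
$Z{\left(J \right)} b = \left(3 + 4\right) 1968 = 7 \cdot 1968 = 13776$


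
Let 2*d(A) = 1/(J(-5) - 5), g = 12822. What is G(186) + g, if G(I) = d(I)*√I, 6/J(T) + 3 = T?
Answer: 12822 - 2*√186/23 ≈ 12821.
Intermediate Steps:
J(T) = 6/(-3 + T)
d(A) = -2/23 (d(A) = 1/(2*(6/(-3 - 5) - 5)) = 1/(2*(6/(-8) - 5)) = 1/(2*(6*(-⅛) - 5)) = 1/(2*(-¾ - 5)) = 1/(2*(-23/4)) = (½)*(-4/23) = -2/23)
G(I) = -2*√I/23
G(186) + g = -2*√186/23 + 12822 = 12822 - 2*√186/23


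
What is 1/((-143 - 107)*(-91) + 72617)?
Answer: 1/95367 ≈ 1.0486e-5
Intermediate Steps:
1/((-143 - 107)*(-91) + 72617) = 1/(-250*(-91) + 72617) = 1/(22750 + 72617) = 1/95367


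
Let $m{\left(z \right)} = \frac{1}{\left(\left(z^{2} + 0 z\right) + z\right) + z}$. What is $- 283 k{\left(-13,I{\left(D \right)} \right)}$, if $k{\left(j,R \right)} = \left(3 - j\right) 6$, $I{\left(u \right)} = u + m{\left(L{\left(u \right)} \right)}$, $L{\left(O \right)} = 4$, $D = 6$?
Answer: $-27168$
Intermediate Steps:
$m{\left(z \right)} = \frac{1}{z^{2} + 2 z}$ ($m{\left(z \right)} = \frac{1}{\left(\left(z^{2} + 0\right) + z\right) + z} = \frac{1}{\left(z^{2} + z\right) + z} = \frac{1}{\left(z + z^{2}\right) + z} = \frac{1}{z^{2} + 2 z}$)
$I{\left(u \right)} = \frac{1}{24} + u$ ($I{\left(u \right)} = u + \frac{1}{4 \left(2 + 4\right)} = u + \frac{1}{4 \cdot 6} = u + \frac{1}{4} \cdot \frac{1}{6} = u + \frac{1}{24} = \frac{1}{24} + u$)
$k{\left(j,R \right)} = 18 - 6 j$
$- 283 k{\left(-13,I{\left(D \right)} \right)} = - 283 \left(18 - -78\right) = - 283 \left(18 + 78\right) = \left(-283\right) 96 = -27168$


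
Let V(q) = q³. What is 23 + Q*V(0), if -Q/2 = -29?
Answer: 23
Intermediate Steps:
Q = 58 (Q = -2*(-29) = 58)
23 + Q*V(0) = 23 + 58*0³ = 23 + 58*0 = 23 + 0 = 23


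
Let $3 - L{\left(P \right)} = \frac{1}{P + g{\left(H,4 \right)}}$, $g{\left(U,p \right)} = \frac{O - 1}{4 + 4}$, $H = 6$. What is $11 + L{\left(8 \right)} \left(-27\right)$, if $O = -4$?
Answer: $- \frac{3914}{59} \approx -66.339$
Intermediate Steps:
$g{\left(U,p \right)} = - \frac{5}{8}$ ($g{\left(U,p \right)} = \frac{-4 - 1}{4 + 4} = - \frac{5}{8}$)
$L{\left(P \right)} = 3 - \frac{1}{- \frac{5}{8} + P}$ ($L{\left(P \right)} = 3 - \frac{1}{P - \frac{5}{8}} = 3 - \frac{1}{- \frac{5}{8} + P}$)
$11 + L{\left(8 \right)} \left(-27\right) = 11 + \frac{-23 + 24 \cdot 8}{-5 + 8 \cdot 8} \left(-27\right) = 11 + \frac{-23 + 192}{-5 + 64} \left(-27\right) = 11 + \frac{1}{59} \cdot 169 \left(-27\right) = 11 + \frac{169}{59} \left(-27\right) = 11 - \frac{4563}{59} = - \frac{3914}{59}$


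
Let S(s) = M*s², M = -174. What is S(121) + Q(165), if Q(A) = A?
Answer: -2547369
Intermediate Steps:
S(s) = -174*s²
S(121) + Q(165) = -174*121² + 165 = -174*14641 + 165 = -2547534 + 165 = -2547369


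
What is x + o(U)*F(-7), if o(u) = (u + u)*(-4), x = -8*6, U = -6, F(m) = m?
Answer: -384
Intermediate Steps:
x = -48
o(u) = -8*u (o(u) = (2*u)*(-4) = -8*u)
x + o(U)*F(-7) = -48 - 8*(-6)*(-7) = -48 + 48*(-7) = -48 - 336 = -384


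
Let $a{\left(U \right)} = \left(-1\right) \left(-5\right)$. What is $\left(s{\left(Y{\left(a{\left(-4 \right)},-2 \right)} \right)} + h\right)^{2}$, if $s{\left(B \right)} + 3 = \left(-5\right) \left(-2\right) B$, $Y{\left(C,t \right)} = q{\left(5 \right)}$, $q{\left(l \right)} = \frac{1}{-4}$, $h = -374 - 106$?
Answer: $\frac{942841}{4} \approx 2.3571 \cdot 10^{5}$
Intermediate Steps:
$a{\left(U \right)} = 5$
$h = -480$
$q{\left(l \right)} = - \frac{1}{4}$
$Y{\left(C,t \right)} = - \frac{1}{4}$
$s{\left(B \right)} = -3 + 10 B$ ($s{\left(B \right)} = -3 + \left(-5\right) \left(-2\right) B = -3 + 10 B$)
$\left(s{\left(Y{\left(a{\left(-4 \right)},-2 \right)} \right)} + h\right)^{2} = \left(\left(-3 + 10 \left(- \frac{1}{4}\right)\right) - 480\right)^{2} = \left(\left(-3 - \frac{5}{2}\right) - 480\right)^{2} = \left(- \frac{11}{2} - 480\right)^{2} = \left(- \frac{971}{2}\right)^{2} = \frac{942841}{4}$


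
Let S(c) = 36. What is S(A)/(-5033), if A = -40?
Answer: -36/5033 ≈ -0.0071528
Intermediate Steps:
S(A)/(-5033) = 36/(-5033) = 36*(-1/5033) = -36/5033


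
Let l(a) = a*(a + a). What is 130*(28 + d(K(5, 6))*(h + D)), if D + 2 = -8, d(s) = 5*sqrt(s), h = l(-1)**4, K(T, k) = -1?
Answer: 3640 + 3900*I ≈ 3640.0 + 3900.0*I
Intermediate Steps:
l(a) = 2*a**2 (l(a) = a*(2*a) = 2*a**2)
h = 16 (h = (2*(-1)**2)**4 = (2*1)**4 = 2**4 = 16)
D = -10 (D = -2 - 8 = -10)
130*(28 + d(K(5, 6))*(h + D)) = 130*(28 + (5*sqrt(-1))*(16 - 10)) = 130*(28 + (5*I)*6) = 130*(28 + 30*I) = 3640 + 3900*I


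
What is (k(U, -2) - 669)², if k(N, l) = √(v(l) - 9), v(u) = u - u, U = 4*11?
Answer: 447552 - 4014*I ≈ 4.4755e+5 - 4014.0*I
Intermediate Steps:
U = 44
v(u) = 0
k(N, l) = 3*I (k(N, l) = √(0 - 9) = √(-9) = 3*I)
(k(U, -2) - 669)² = (3*I - 669)² = (-669 + 3*I)²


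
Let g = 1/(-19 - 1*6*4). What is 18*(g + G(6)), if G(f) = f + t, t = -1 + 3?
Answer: 6174/43 ≈ 143.58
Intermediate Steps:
g = -1/43 (g = 1/(-19 - 6*4) = 1/(-19 - 24) = 1/(-43) = -1/43 ≈ -0.023256)
t = 2
G(f) = 2 + f (G(f) = f + 2 = 2 + f)
18*(g + G(6)) = 18*(-1/43 + (2 + 6)) = 18*(-1/43 + 8) = 18*(343/43) = 6174/43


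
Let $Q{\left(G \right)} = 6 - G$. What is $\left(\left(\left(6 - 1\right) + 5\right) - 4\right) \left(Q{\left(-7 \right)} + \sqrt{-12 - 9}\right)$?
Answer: $78 + 6 i \sqrt{21} \approx 78.0 + 27.495 i$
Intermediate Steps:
$\left(\left(\left(6 - 1\right) + 5\right) - 4\right) \left(Q{\left(-7 \right)} + \sqrt{-12 - 9}\right) = \left(\left(\left(6 - 1\right) + 5\right) - 4\right) \left(\left(6 - -7\right) + \sqrt{-12 - 9}\right) = \left(\left(\left(6 - 1\right) + 5\right) - 4\right) \left(\left(6 + 7\right) + \sqrt{-21}\right) = \left(\left(5 + 5\right) - 4\right) \left(13 + i \sqrt{21}\right) = \left(10 - 4\right) \left(13 + i \sqrt{21}\right) = 6 \left(13 + i \sqrt{21}\right) = 78 + 6 i \sqrt{21}$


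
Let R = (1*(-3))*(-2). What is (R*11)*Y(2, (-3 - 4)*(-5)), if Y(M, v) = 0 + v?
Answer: 2310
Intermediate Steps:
R = 6 (R = -3*(-2) = 6)
Y(M, v) = v
(R*11)*Y(2, (-3 - 4)*(-5)) = (6*11)*((-3 - 4)*(-5)) = 66*(-7*(-5)) = 66*35 = 2310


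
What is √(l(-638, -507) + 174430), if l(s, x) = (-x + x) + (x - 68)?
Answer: √173855 ≈ 416.96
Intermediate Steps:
l(s, x) = -68 + x (l(s, x) = 0 + (-68 + x) = -68 + x)
√(l(-638, -507) + 174430) = √((-68 - 507) + 174430) = √(-575 + 174430) = √173855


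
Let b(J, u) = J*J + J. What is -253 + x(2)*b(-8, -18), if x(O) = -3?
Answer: -421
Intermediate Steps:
b(J, u) = J + J² (b(J, u) = J² + J = J + J²)
-253 + x(2)*b(-8, -18) = -253 - (-24)*(1 - 8) = -253 - (-24)*(-7) = -253 - 3*56 = -253 - 168 = -421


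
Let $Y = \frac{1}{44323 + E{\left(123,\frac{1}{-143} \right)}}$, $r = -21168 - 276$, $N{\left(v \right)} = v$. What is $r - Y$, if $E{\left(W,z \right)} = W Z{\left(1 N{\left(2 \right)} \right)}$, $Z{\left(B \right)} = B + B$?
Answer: $- \frac{961012861}{44815} \approx -21444.0$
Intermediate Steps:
$Z{\left(B \right)} = 2 B$
$E{\left(W,z \right)} = 4 W$ ($E{\left(W,z \right)} = W 2 \cdot 1 \cdot 2 = W 2 \cdot 2 = W 4 = 4 W$)
$r = -21444$ ($r = -21168 - 276 = -21444$)
$Y = \frac{1}{44815}$ ($Y = \frac{1}{44323 + 4 \cdot 123} = \frac{1}{44323 + 492} = \frac{1}{44815} \approx 2.2314 \cdot 10^{-5}$)
$r - Y = -21444 - \frac{1}{44815} = - \frac{961012861}{44815}$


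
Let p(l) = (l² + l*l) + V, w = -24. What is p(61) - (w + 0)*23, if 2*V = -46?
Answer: 7971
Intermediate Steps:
V = -23 (V = (½)*(-46) = -23)
p(l) = -23 + 2*l² (p(l) = (l² + l*l) - 23 = (l² + l²) - 23 = 2*l² - 23 = -23 + 2*l²)
p(61) - (w + 0)*23 = (-23 + 2*61²) - (-24 + 0)*23 = (-23 + 2*3721) - (-24)*23 = (-23 + 7442) - 1*(-552) = 7419 + 552 = 7971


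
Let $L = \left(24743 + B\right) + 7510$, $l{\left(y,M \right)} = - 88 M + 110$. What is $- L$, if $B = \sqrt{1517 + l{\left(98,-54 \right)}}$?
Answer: $-32253 - \sqrt{6379} \approx -32333.0$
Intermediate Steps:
$l{\left(y,M \right)} = 110 - 88 M$
$B = \sqrt{6379}$ ($B = \sqrt{1517 + \left(110 - -4752\right)} = \sqrt{1517 + \left(110 + 4752\right)} = \sqrt{1517 + 4862} = \sqrt{6379} \approx 79.869$)
$L = 32253 + \sqrt{6379}$ ($L = \left(24743 + \sqrt{6379}\right) + 7510 = 32253 + \sqrt{6379} \approx 32333.0$)
$- L = - (32253 + \sqrt{6379}) = -32253 - \sqrt{6379}$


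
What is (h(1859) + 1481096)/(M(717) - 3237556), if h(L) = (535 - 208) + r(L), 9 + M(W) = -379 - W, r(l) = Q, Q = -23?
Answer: -1481400/3238661 ≈ -0.45741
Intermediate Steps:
r(l) = -23
M(W) = -388 - W (M(W) = -9 + (-379 - W) = -388 - W)
h(L) = 304 (h(L) = (535 - 208) - 23 = 327 - 23 = 304)
(h(1859) + 1481096)/(M(717) - 3237556) = (304 + 1481096)/((-388 - 1*717) - 3237556) = 1481400/((-388 - 717) - 3237556) = 1481400/(-1105 - 3237556) = 1481400/(-3238661) = 1481400*(-1/3238661) = -1481400/3238661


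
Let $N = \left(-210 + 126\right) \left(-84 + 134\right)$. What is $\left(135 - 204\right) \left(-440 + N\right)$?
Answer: $320160$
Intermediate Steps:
$N = -4200$ ($N = \left(-84\right) 50 = -4200$)
$\left(135 - 204\right) \left(-440 + N\right) = \left(135 - 204\right) \left(-440 - 4200\right) = \left(135 - 204\right) \left(-4640\right) = \left(-69\right) \left(-4640\right) = 320160$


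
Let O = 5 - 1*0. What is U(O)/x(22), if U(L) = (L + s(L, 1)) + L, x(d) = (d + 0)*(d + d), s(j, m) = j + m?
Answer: 2/121 ≈ 0.016529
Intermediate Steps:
x(d) = 2*d² (x(d) = d*(2*d) = 2*d²)
O = 5 (O = 5 + 0 = 5)
U(L) = 1 + 3*L (U(L) = (L + (L + 1)) + L = (L + (1 + L)) + L = (1 + 2*L) + L = 1 + 3*L)
U(O)/x(22) = (1 + 3*5)/((2*22²)) = (1 + 15)/((2*484)) = 16/968 = 16*(1/968) = 2/121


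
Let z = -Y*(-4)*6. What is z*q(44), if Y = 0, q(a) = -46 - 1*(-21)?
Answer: 0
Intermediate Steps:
q(a) = -25 (q(a) = -46 + 21 = -25)
z = 0 (z = -0*(-4)*6 = -0*6 = -1*0 = 0)
z*q(44) = 0*(-25) = 0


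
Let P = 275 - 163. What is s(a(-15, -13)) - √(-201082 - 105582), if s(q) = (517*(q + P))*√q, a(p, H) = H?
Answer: I*(-2*√76666 + 51183*√13) ≈ 1.8399e+5*I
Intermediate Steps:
P = 112
s(q) = √q*(57904 + 517*q) (s(q) = (517*(q + 112))*√q = (517*(112 + q))*√q = (57904 + 517*q)*√q = √q*(57904 + 517*q))
s(a(-15, -13)) - √(-201082 - 105582) = 517*√(-13)*(112 - 13) - √(-201082 - 105582) = 517*(I*√13)*99 - √(-306664) = 51183*I*√13 - 2*I*√76666 = -2*I*√76666 + 51183*I*√13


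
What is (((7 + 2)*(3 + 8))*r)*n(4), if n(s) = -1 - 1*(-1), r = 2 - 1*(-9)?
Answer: 0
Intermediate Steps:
r = 11 (r = 2 + 9 = 11)
n(s) = 0 (n(s) = -1 + 1 = 0)
(((7 + 2)*(3 + 8))*r)*n(4) = (((7 + 2)*(3 + 8))*11)*0 = ((9*11)*11)*0 = (99*11)*0 = 1089*0 = 0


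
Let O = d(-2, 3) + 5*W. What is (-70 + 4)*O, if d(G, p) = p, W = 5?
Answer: -1848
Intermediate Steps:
O = 28 (O = 3 + 5*5 = 3 + 25 = 28)
(-70 + 4)*O = (-70 + 4)*28 = -66*28 = -1848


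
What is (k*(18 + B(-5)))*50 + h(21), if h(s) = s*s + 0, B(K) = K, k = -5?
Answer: -2809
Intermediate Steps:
h(s) = s**2 (h(s) = s**2 + 0 = s**2)
(k*(18 + B(-5)))*50 + h(21) = -5*(18 - 5)*50 + 21**2 = -5*13*50 + 441 = -65*50 + 441 = -3250 + 441 = -2809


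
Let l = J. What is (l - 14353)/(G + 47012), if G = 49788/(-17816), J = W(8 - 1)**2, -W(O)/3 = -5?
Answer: -62926112/209379001 ≈ -0.30054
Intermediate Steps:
W(O) = 15 (W(O) = -3*(-5) = 15)
J = 225 (J = 15**2 = 225)
G = -12447/4454 (G = 49788*(-1/17816) = -12447/4454 ≈ -2.7946)
l = 225
(l - 14353)/(G + 47012) = (225 - 14353)/(-12447/4454 + 47012) = -14128/209379001/4454 = -14128*4454/209379001 = -62926112/209379001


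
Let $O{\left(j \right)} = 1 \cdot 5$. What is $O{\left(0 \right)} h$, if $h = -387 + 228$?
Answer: $-795$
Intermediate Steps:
$O{\left(j \right)} = 5$
$h = -159$
$O{\left(0 \right)} h = 5 \left(-159\right) = -795$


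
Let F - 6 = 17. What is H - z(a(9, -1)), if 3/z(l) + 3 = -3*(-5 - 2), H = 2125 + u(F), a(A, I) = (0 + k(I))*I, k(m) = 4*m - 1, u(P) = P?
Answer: 12887/6 ≈ 2147.8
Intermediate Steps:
F = 23 (F = 6 + 17 = 23)
k(m) = -1 + 4*m
a(A, I) = I*(-1 + 4*I) (a(A, I) = (0 + (-1 + 4*I))*I = (-1 + 4*I)*I = I*(-1 + 4*I))
H = 2148 (H = 2125 + 23 = 2148)
z(l) = ⅙ (z(l) = 3/(-3 - 3*(-5 - 2)) = 3/(-3 - 3*(-7)) = 3/(-3 + 21) = 3/18 = 3*(1/18) = ⅙)
H - z(a(9, -1)) = 2148 - 1*⅙ = 2148 - ⅙ = 12887/6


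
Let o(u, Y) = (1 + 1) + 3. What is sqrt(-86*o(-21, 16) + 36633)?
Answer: sqrt(36203) ≈ 190.27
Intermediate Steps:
o(u, Y) = 5 (o(u, Y) = 2 + 3 = 5)
sqrt(-86*o(-21, 16) + 36633) = sqrt(-86*5 + 36633) = sqrt(-430 + 36633) = sqrt(36203)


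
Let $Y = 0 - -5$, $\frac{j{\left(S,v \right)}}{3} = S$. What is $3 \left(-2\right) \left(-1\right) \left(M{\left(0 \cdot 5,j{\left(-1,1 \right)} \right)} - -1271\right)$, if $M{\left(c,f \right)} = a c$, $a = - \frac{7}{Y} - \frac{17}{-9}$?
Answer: $7626$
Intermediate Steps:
$j{\left(S,v \right)} = 3 S$
$Y = 5$ ($Y = 0 + 5 = 5$)
$a = \frac{22}{45}$ ($a = - \frac{7}{5} - \frac{17}{-9} = \left(-7\right) \frac{1}{5} - - \frac{17}{9} = - \frac{7}{5} + \frac{17}{9} = \frac{22}{45} \approx 0.48889$)
$M{\left(c,f \right)} = \frac{22 c}{45}$
$3 \left(-2\right) \left(-1\right) \left(M{\left(0 \cdot 5,j{\left(-1,1 \right)} \right)} - -1271\right) = 3 \left(-2\right) \left(-1\right) \left(\frac{22 \cdot 0 \cdot 5}{45} - -1271\right) = \left(-6\right) \left(-1\right) \left(\frac{22}{45} \cdot 0 + 1271\right) = 6 \left(0 + 1271\right) = 6 \cdot 1271 = 7626$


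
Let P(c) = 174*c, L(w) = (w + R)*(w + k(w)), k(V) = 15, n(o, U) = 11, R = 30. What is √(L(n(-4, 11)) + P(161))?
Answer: 2*√7270 ≈ 170.53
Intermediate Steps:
L(w) = (15 + w)*(30 + w) (L(w) = (w + 30)*(w + 15) = (30 + w)*(15 + w) = (15 + w)*(30 + w))
√(L(n(-4, 11)) + P(161)) = √((450 + 11² + 45*11) + 174*161) = √((450 + 121 + 495) + 28014) = √(1066 + 28014) = √29080 = 2*√7270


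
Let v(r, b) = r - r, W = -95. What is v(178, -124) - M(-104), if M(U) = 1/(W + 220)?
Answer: -1/125 ≈ -0.0080000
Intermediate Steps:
v(r, b) = 0
M(U) = 1/125 (M(U) = 1/(-95 + 220) = 1/125)
v(178, -124) - M(-104) = 0 - 1*1/125 = 0 - 1/125 = -1/125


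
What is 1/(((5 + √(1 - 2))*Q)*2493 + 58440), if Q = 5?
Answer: 8051/982637430 - 277*I/327545810 ≈ 8.1933e-6 - 8.4568e-7*I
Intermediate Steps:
1/(((5 + √(1 - 2))*Q)*2493 + 58440) = 1/(((5 + √(1 - 2))*5)*2493 + 58440) = 1/(((5 + √(-1))*5)*2493 + 58440) = 1/(((5 + I)*5)*2493 + 58440) = 1/((25 + 5*I)*2493 + 58440) = 1/((62325 + 12465*I) + 58440) = 1/(120765 + 12465*I) = (120765 - 12465*I)/14739561450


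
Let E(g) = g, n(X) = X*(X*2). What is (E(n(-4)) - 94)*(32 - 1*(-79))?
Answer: -6882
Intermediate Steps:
n(X) = 2*X**2 (n(X) = X*(2*X) = 2*X**2)
(E(n(-4)) - 94)*(32 - 1*(-79)) = (2*(-4)**2 - 94)*(32 - 1*(-79)) = (2*16 - 94)*(32 + 79) = (32 - 94)*111 = -62*111 = -6882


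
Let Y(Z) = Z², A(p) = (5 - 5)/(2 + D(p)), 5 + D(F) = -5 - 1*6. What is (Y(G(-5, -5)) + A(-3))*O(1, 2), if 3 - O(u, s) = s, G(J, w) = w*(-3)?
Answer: 225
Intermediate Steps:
D(F) = -16 (D(F) = -5 + (-5 - 1*6) = -5 + (-5 - 6) = -5 - 11 = -16)
G(J, w) = -3*w
O(u, s) = 3 - s
A(p) = 0 (A(p) = (5 - 5)/(2 - 16) = 0/(-14) = 0*(-1/14) = 0)
(Y(G(-5, -5)) + A(-3))*O(1, 2) = ((-3*(-5))² + 0)*(3 - 1*2) = (15² + 0)*(3 - 2) = (225 + 0)*1 = 225*1 = 225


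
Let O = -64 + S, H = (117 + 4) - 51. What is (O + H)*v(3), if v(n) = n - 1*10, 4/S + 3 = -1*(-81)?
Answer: -1652/39 ≈ -42.359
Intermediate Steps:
S = 2/39 (S = 4/(-3 - 1*(-81)) = 4/(-3 + 81) = 4/78 = 4*(1/78) = 2/39 ≈ 0.051282)
v(n) = -10 + n (v(n) = n - 10 = -10 + n)
H = 70 (H = 121 - 51 = 70)
O = -2494/39 (O = -64 + 2/39 = -2494/39 ≈ -63.949)
(O + H)*v(3) = (-2494/39 + 70)*(-10 + 3) = (236/39)*(-7) = -1652/39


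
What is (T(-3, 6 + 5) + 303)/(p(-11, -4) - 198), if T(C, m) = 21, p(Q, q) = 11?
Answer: -324/187 ≈ -1.7326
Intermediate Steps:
(T(-3, 6 + 5) + 303)/(p(-11, -4) - 198) = (21 + 303)/(11 - 198) = 324/(-187) = 324*(-1/187) = -324/187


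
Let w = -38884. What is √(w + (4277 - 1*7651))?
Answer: I*√42258 ≈ 205.57*I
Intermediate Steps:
√(w + (4277 - 1*7651)) = √(-38884 + (4277 - 1*7651)) = √(-38884 + (4277 - 7651)) = √(-38884 - 3374) = √(-42258) = I*√42258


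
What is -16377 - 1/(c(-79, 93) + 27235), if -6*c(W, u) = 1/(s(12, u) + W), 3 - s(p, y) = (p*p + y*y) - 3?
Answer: -23726884013193/1448793061 ≈ -16377.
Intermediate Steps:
s(p, y) = 6 - p² - y² (s(p, y) = 3 - ((p*p + y*y) - 3) = 3 - ((p² + y²) - 3) = 3 - (-3 + p² + y²) = 3 + (3 - p² - y²) = 6 - p² - y²)
c(W, u) = -1/(6*(-138 + W - u²)) (c(W, u) = -1/(6*((6 - 1*12² - u²) + W)) = -1/(6*((6 - 1*144 - u²) + W)) = -1/(6*((6 - 144 - u²) + W)) = -1/(6*((-138 - u²) + W)) = -1/(6*(-138 + W - u²)))
-16377 - 1/(c(-79, 93) + 27235) = -16377 - 1/(1/(6*(138 + 93² - 1*(-79))) + 27235) = -16377 - 1/(1/(6*(138 + 8649 + 79)) + 27235) = -16377 - 1/((⅙)/8866 + 27235) = -16377 - 1/((⅙)*(1/8866) + 27235) = -16377 - 1/(1/53196 + 27235) = -16377 - 1/1448793061/53196 = -16377 - 1*53196/1448793061 = -16377 - 53196/1448793061 = -23726884013193/1448793061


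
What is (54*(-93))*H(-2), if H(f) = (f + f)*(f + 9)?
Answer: 140616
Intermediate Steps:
H(f) = 2*f*(9 + f) (H(f) = (2*f)*(9 + f) = 2*f*(9 + f))
(54*(-93))*H(-2) = (54*(-93))*(2*(-2)*(9 - 2)) = -10044*(-2)*7 = -5022*(-28) = 140616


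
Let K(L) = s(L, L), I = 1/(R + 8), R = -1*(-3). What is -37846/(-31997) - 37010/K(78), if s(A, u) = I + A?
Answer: -12993788956/27485423 ≈ -472.75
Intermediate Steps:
R = 3
I = 1/11 (I = 1/(3 + 8) = 1/11 ≈ 0.090909)
s(A, u) = 1/11 + A
K(L) = 1/11 + L
-37846/(-31997) - 37010/K(78) = -37846/(-31997) - 37010/(1/11 + 78) = -37846*(-1/31997) - 37010/859/11 = 37846/31997 - 37010*11/859 = 37846/31997 - 407110/859 = -12993788956/27485423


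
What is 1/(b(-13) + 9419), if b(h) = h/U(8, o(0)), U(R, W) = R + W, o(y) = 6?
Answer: 14/131853 ≈ 0.00010618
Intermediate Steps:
b(h) = h/14 (b(h) = h/(8 + 6) = h/14)
1/(b(-13) + 9419) = 1/((1/14)*(-13) + 9419) = 1/(-13/14 + 9419) = 1/(131853/14) = 14/131853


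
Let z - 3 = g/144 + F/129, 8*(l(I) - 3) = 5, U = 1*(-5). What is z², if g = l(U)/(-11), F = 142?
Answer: 4987401096001/296911650816 ≈ 16.798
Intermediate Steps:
U = -5
l(I) = 29/8 (l(I) = 3 + (⅛)*5 = 3 + 5/8 = 29/8)
g = -29/88 (g = (29/8)/(-11) = (29/8)*(-1/11) = -29/88 ≈ -0.32955)
z = 2233249/544896 (z = 3 + (-29/88/144 + 142/129) = 3 + (-29/88*1/144 + 142*(1/129)) = 3 + (-29/12672 + 142/129) = 3 + 598561/544896 = 2233249/544896 ≈ 4.0985)
z² = (2233249/544896)² = 4987401096001/296911650816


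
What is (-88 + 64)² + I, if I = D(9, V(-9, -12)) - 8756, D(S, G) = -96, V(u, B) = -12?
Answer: -8276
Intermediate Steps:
I = -8852 (I = -96 - 8756 = -8852)
(-88 + 64)² + I = (-88 + 64)² - 8852 = (-24)² - 8852 = 576 - 8852 = -8276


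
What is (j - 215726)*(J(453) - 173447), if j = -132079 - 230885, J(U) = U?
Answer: 100109897860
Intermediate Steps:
j = -362964
(j - 215726)*(J(453) - 173447) = (-362964 - 215726)*(453 - 173447) = -578690*(-172994) = 100109897860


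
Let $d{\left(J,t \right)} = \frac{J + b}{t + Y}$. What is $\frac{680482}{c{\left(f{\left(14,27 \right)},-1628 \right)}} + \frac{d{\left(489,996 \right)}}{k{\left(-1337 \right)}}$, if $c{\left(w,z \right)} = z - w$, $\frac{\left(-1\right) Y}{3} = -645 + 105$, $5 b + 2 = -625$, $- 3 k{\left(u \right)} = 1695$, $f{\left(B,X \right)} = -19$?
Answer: $- \frac{838150166927}{1981805300} \approx -422.92$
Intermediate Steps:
$k{\left(u \right)} = -565$ ($k{\left(u \right)} = \left(- \frac{1}{3}\right) 1695 = -565$)
$b = - \frac{627}{5}$ ($b = - \frac{2}{5} + \frac{1}{5} \left(-625\right) = - \frac{2}{5} - 125 = - \frac{627}{5} \approx -125.4$)
$Y = 1620$ ($Y = - 3 \left(-645 + 105\right) = \left(-3\right) \left(-540\right) = 1620$)
$d{\left(J,t \right)} = \frac{- \frac{627}{5} + J}{1620 + t}$ ($d{\left(J,t \right)} = \frac{J - \frac{627}{5}}{t + 1620} = \frac{- \frac{627}{5} + J}{1620 + t}$)
$\frac{680482}{c{\left(f{\left(14,27 \right)},-1628 \right)}} + \frac{d{\left(489,996 \right)}}{k{\left(-1337 \right)}} = \frac{680482}{-1628 - -19} + \frac{\frac{1}{1620 + 996} \left(- \frac{627}{5} + 489\right)}{-565} = \frac{680482}{-1628 + 19} + \frac{1}{2616} \cdot \frac{1818}{5} \left(- \frac{1}{565}\right) = \frac{680482}{-1609} + \frac{1}{2616} \cdot \frac{1818}{5} \left(- \frac{1}{565}\right) = 680482 \left(- \frac{1}{1609}\right) + \frac{303}{2180} \left(- \frac{1}{565}\right) = - \frac{680482}{1609} - \frac{303}{1231700} = - \frac{838150166927}{1981805300}$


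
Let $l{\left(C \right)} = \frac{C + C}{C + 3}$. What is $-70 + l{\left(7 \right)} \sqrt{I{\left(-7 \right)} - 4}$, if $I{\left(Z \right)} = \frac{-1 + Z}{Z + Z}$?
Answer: $-70 + \frac{2 i \sqrt{42}}{5} \approx -70.0 + 2.5923 i$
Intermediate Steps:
$l{\left(C \right)} = \frac{2 C}{3 + C}$
$I{\left(Z \right)} = \frac{-1 + Z}{2 Z}$
$-70 + l{\left(7 \right)} \sqrt{I{\left(-7 \right)} - 4} = -70 + 2 \cdot 7 \frac{1}{3 + 7} \sqrt{\frac{-1 - 7}{2 \left(-7\right)} - 4} = -70 + 2 \cdot 7 \cdot \frac{1}{10} \sqrt{\frac{1}{2} \left(- \frac{1}{7}\right) \left(-8\right) - 4} = -70 + 2 \cdot 7 \cdot \frac{1}{10} \sqrt{\frac{4}{7} - 4} = -70 + \frac{7 \sqrt{- \frac{24}{7}}}{5} = -70 + \frac{7 \frac{2 i \sqrt{42}}{7}}{5} = -70 + \frac{2 i \sqrt{42}}{5}$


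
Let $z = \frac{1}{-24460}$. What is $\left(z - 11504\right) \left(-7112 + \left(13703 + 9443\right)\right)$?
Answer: $- \frac{2255886321297}{12230} \approx -1.8446 \cdot 10^{8}$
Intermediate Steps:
$z = - \frac{1}{24460} \approx -4.0883 \cdot 10^{-5}$
$\left(z - 11504\right) \left(-7112 + \left(13703 + 9443\right)\right) = \left(- \frac{1}{24460} - 11504\right) \left(-7112 + \left(13703 + 9443\right)\right) = - \frac{281387841 \left(-7112 + 23146\right)}{24460} = \left(- \frac{281387841}{24460}\right) 16034 = - \frac{2255886321297}{12230}$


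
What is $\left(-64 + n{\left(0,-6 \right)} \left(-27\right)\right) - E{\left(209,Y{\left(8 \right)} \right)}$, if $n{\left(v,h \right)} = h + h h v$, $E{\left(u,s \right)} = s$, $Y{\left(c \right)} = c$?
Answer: $90$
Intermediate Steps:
$n{\left(v,h \right)} = h + v h^{2}$ ($n{\left(v,h \right)} = h + h^{2} v = h + v h^{2}$)
$\left(-64 + n{\left(0,-6 \right)} \left(-27\right)\right) - E{\left(209,Y{\left(8 \right)} \right)} = \left(-64 + - 6 \left(1 - 0\right) \left(-27\right)\right) - 8 = \left(-64 + - 6 \left(1 + 0\right) \left(-27\right)\right) - 8 = \left(-64 + \left(-6\right) 1 \left(-27\right)\right) - 8 = \left(-64 - -162\right) - 8 = \left(-64 + 162\right) - 8 = 98 - 8 = 90$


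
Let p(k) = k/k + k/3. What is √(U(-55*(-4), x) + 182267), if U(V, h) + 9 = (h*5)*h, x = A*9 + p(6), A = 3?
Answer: √186758 ≈ 432.16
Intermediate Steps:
p(k) = 1 + k/3 (p(k) = 1 + k*(⅓) = 1 + k/3)
x = 30 (x = 3*9 + (1 + (⅓)*6) = 27 + (1 + 2) = 27 + 3 = 30)
U(V, h) = -9 + 5*h² (U(V, h) = -9 + (h*5)*h = -9 + (5*h)*h = -9 + 5*h²)
√(U(-55*(-4), x) + 182267) = √((-9 + 5*30²) + 182267) = √((-9 + 5*900) + 182267) = √((-9 + 4500) + 182267) = √(4491 + 182267) = √186758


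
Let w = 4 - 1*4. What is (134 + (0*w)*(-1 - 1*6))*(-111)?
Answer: -14874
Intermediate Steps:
w = 0 (w = 4 - 4 = 0)
(134 + (0*w)*(-1 - 1*6))*(-111) = (134 + (0*0)*(-1 - 1*6))*(-111) = (134 + 0*(-1 - 6))*(-111) = (134 + 0*(-7))*(-111) = (134 + 0)*(-111) = 134*(-111) = -14874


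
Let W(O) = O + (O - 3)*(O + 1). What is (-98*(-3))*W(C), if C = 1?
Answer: -882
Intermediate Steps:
W(O) = O + (1 + O)*(-3 + O) (W(O) = O + (-3 + O)*(1 + O) = O + (1 + O)*(-3 + O))
(-98*(-3))*W(C) = (-98*(-3))*(-3 + 1² - 1*1) = 294*(-3 + 1 - 1) = 294*(-3) = -882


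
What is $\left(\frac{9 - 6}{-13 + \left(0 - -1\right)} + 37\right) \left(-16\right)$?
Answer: $-588$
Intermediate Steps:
$\left(\frac{9 - 6}{-13 + \left(0 - -1\right)} + 37\right) \left(-16\right) = \left(\frac{3}{-13 + \left(0 + 1\right)} + 37\right) \left(-16\right) = \left(\frac{3}{-13 + 1} + 37\right) \left(-16\right) = \left(\frac{3}{-12} + 37\right) \left(-16\right) = \left(3 \left(- \frac{1}{12}\right) + 37\right) \left(-16\right) = \left(- \frac{1}{4} + 37\right) \left(-16\right) = \frac{147}{4} \left(-16\right) = -588$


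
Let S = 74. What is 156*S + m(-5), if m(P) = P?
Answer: 11539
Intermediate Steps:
156*S + m(-5) = 156*74 - 5 = 11544 - 5 = 11539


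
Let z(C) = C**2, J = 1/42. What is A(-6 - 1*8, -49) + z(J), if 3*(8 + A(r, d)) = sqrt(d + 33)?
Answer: -14111/1764 + 4*I/3 ≈ -7.9994 + 1.3333*I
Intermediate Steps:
A(r, d) = -8 + sqrt(33 + d)/3 (A(r, d) = -8 + sqrt(d + 33)/3 = -8 + sqrt(33 + d)/3)
J = 1/42 ≈ 0.023810
A(-6 - 1*8, -49) + z(J) = (-8 + sqrt(33 - 49)/3) + (1/42)**2 = (-8 + sqrt(-16)/3) + 1/1764 = (-8 + (4*I)/3) + 1/1764 = (-8 + 4*I/3) + 1/1764 = -14111/1764 + 4*I/3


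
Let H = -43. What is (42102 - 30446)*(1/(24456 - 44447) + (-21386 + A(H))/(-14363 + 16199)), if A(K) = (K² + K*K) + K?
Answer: -60759000994/539757 ≈ -1.1257e+5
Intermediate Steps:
A(K) = K + 2*K² (A(K) = (K² + K²) + K = 2*K² + K = K + 2*K²)
(42102 - 30446)*(1/(24456 - 44447) + (-21386 + A(H))/(-14363 + 16199)) = (42102 - 30446)*(1/(24456 - 44447) + (-21386 - 43*(1 + 2*(-43)))/(-14363 + 16199)) = 11656*(1/(-19991) + (-21386 - 43*(1 - 86))/1836) = 11656*(-1/19991 + (-21386 - 43*(-85))*(1/1836)) = 11656*(-1/19991 + (-21386 + 3655)*(1/1836)) = 11656*(-1/19991 - 17731*1/1836) = 11656*(-1/19991 - 1043/108) = 11656*(-20850721/2159028) = -60759000994/539757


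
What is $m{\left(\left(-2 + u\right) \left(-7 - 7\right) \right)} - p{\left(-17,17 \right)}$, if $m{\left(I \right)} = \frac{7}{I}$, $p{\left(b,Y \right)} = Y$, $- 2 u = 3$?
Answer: $- \frac{118}{7} \approx -16.857$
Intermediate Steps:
$u = - \frac{3}{2}$ ($u = \left(- \frac{1}{2}\right) 3 = - \frac{3}{2} \approx -1.5$)
$m{\left(\left(-2 + u\right) \left(-7 - 7\right) \right)} - p{\left(-17,17 \right)} = \frac{7}{\left(-2 - \frac{3}{2}\right) \left(-7 - 7\right)} - 17 = \frac{7}{\left(- \frac{7}{2}\right) \left(-14\right)} - 17 = \frac{7}{49} - 17 = 7 \cdot \frac{1}{49} - 17 = \frac{1}{7} - 17 = - \frac{118}{7}$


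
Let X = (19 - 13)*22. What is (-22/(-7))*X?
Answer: 2904/7 ≈ 414.86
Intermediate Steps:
X = 132 (X = 6*22 = 132)
(-22/(-7))*X = -22/(-7)*132 = -22*(-⅐)*132 = (22/7)*132 = 2904/7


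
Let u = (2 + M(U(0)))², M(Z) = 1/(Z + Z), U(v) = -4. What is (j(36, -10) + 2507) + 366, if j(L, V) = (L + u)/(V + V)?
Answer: 3674911/1280 ≈ 2871.0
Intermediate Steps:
M(Z) = 1/(2*Z)
u = 225/64 (u = (2 + (½)/(-4))² = (2 + (½)*(-¼))² = (2 - ⅛)² = (15/8)² = 225/64 ≈ 3.5156)
j(L, V) = (225/64 + L)/(2*V) (j(L, V) = (L + 225/64)/(V + V) = (225/64 + L)/((2*V)) = (225/64 + L)*(1/(2*V)) = (225/64 + L)/(2*V))
(j(36, -10) + 2507) + 366 = ((1/128)*(225 + 64*36)/(-10) + 2507) + 366 = ((1/128)*(-⅒)*(225 + 2304) + 2507) + 366 = ((1/128)*(-⅒)*2529 + 2507) + 366 = (-2529/1280 + 2507) + 366 = 3206431/1280 + 366 = 3674911/1280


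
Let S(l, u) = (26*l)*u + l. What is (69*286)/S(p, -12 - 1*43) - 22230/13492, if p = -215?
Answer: -3281791461/2072607310 ≈ -1.5834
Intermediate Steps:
S(l, u) = l + 26*l*u (S(l, u) = 26*l*u + l = l + 26*l*u)
(69*286)/S(p, -12 - 1*43) - 22230/13492 = (69*286)/((-215*(1 + 26*(-12 - 1*43)))) - 22230/13492 = 19734/((-215*(1 + 26*(-12 - 43)))) - 22230*1/13492 = 19734/((-215*(1 + 26*(-55)))) - 11115/6746 = 19734/((-215*(1 - 1430))) - 11115/6746 = 19734/((-215*(-1429))) - 11115/6746 = 19734/307235 - 11115/6746 = -3281791461/2072607310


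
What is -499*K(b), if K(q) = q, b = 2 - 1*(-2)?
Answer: -1996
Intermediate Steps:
b = 4 (b = 2 + 2 = 4)
-499*K(b) = -499*4 = -1996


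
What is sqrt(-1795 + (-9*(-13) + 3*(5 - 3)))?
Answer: 2*I*sqrt(418) ≈ 40.89*I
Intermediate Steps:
sqrt(-1795 + (-9*(-13) + 3*(5 - 3))) = sqrt(-1795 + (117 + 3*2)) = sqrt(-1795 + (117 + 6)) = sqrt(-1795 + 123) = sqrt(-1672) = 2*I*sqrt(418)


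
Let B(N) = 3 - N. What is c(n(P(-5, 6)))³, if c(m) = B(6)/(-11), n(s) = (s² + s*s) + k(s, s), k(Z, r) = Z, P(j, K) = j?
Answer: 27/1331 ≈ 0.020285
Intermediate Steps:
n(s) = s + 2*s² (n(s) = (s² + s*s) + s = (s² + s²) + s = 2*s² + s = s + 2*s²)
c(m) = 3/11 (c(m) = (3 - 1*6)/(-11) = (3 - 6)*(-1/11) = -3*(-1/11) = 3/11)
c(n(P(-5, 6)))³ = (3/11)³ = 27/1331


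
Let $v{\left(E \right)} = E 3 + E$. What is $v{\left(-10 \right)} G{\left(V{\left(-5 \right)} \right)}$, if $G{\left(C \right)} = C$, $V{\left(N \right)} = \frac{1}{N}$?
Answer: $8$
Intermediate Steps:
$v{\left(E \right)} = 4 E$ ($v{\left(E \right)} = 3 E + E = 4 E$)
$v{\left(-10 \right)} G{\left(V{\left(-5 \right)} \right)} = \frac{4 \left(-10\right)}{-5} = \left(-40\right) \left(- \frac{1}{5}\right) = 8$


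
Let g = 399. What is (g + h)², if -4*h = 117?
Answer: 2187441/16 ≈ 1.3672e+5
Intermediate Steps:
h = -117/4 (h = -¼*117 = -117/4 ≈ -29.250)
(g + h)² = (399 - 117/4)² = (1479/4)² = 2187441/16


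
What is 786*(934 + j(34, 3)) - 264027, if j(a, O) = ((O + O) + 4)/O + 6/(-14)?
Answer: 3306661/7 ≈ 4.7238e+5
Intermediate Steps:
j(a, O) = -3/7 + (4 + 2*O)/O (j(a, O) = (2*O + 4)/O + 6*(-1/14) = (4 + 2*O)/O - 3/7 = -3/7 + (4 + 2*O)/O)
786*(934 + j(34, 3)) - 264027 = 786*(934 + (11/7 + 4/3)) - 264027 = 786*(934 + 61/21) - 264027 = 786*(19675/21) - 264027 = 5154850/7 - 264027 = 3306661/7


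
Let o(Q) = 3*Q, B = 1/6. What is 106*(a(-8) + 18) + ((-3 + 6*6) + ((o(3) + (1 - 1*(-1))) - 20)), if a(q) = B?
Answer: 5849/3 ≈ 1949.7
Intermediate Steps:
B = ⅙ ≈ 0.16667
a(q) = ⅙
106*(a(-8) + 18) + ((-3 + 6*6) + ((o(3) + (1 - 1*(-1))) - 20)) = 106*(⅙ + 18) + ((-3 + 6*6) + ((3*3 + (1 - 1*(-1))) - 20)) = 106*(109/6) + ((-3 + 36) + ((9 + (1 + 1)) - 20)) = 5777/3 + (33 + ((9 + 2) - 20)) = 5777/3 + (33 + (11 - 20)) = 5777/3 + (33 - 9) = 5777/3 + 24 = 5849/3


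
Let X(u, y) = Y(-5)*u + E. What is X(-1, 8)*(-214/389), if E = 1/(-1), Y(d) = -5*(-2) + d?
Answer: 1284/389 ≈ 3.3008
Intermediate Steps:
Y(d) = 10 + d
E = -1
X(u, y) = -1 + 5*u (X(u, y) = (10 - 5)*u - 1 = 5*u - 1 = -1 + 5*u)
X(-1, 8)*(-214/389) = (-1 + 5*(-1))*(-214/389) = (-1 - 5)*(-214*1/389) = -6*(-214/389) = 1284/389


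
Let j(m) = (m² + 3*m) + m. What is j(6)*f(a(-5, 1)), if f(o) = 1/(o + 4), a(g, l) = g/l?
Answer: -60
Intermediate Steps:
j(m) = m² + 4*m
f(o) = 1/(4 + o)
j(6)*f(a(-5, 1)) = (6*(4 + 6))/(4 - 5/1) = (6*10)/(4 - 5*1) = 60/(4 - 5) = 60/(-1) = 60*(-1) = -60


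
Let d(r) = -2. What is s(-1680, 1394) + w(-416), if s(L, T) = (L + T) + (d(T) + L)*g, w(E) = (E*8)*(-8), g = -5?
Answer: 34748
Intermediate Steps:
w(E) = -64*E (w(E) = (8*E)*(-8) = -64*E)
s(L, T) = 10 + T - 4*L (s(L, T) = (L + T) + (-2 + L)*(-5) = (L + T) + (10 - 5*L) = 10 + T - 4*L)
s(-1680, 1394) + w(-416) = (10 + 1394 - 4*(-1680)) - 64*(-416) = (10 + 1394 + 6720) + 26624 = 8124 + 26624 = 34748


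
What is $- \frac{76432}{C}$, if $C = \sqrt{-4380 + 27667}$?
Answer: $- \frac{76432 \sqrt{23287}}{23287} \approx -500.86$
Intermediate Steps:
$C = \sqrt{23287} \approx 152.6$
$- \frac{76432}{C} = - \frac{76432}{\sqrt{23287}} = - 76432 \frac{\sqrt{23287}}{23287} = - \frac{76432 \sqrt{23287}}{23287}$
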